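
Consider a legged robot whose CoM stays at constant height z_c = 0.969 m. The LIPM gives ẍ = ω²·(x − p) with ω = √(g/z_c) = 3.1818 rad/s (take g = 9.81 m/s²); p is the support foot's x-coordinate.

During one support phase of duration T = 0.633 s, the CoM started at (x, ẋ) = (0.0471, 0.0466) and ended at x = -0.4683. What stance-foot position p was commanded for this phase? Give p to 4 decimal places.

ωT = 3.1818·0.633 = 2.014079; cosh(ωT) = 3.813634, sinh(ωT) = 3.680191
x(T) = p + (x₀−p)·cosh(ωT) + (ẋ₀/ω)·sinh(ωT) ⇒ p·(1 − cosh) = x(T) − x₀·cosh − (ẋ₀/ω)·sinh
numerator   = -0.4683 − (0.0471)·3.813634 − (0.0466/3.1818)·3.680191 = -0.701822
denominator = 1 − 3.813634 = -2.813634
p = -0.701822 / -2.813634 = 0.2494

p = 0.2494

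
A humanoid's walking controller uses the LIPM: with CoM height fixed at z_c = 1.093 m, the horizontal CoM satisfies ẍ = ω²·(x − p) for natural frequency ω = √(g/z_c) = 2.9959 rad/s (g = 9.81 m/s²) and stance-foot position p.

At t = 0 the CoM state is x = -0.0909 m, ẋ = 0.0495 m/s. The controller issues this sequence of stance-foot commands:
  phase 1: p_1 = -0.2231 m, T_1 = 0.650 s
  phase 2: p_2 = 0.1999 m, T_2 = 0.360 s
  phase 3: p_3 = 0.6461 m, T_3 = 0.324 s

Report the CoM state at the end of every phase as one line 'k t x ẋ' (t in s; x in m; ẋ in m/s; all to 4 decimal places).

phase 1: p=-0.2231, T=0.650, ωT=1.947335, cosh=3.576317, sinh=3.433664; start (x,ẋ)=(-0.090900, 0.049500) → end (x,ẋ)=(0.306422, 1.536958)
phase 2: p=0.1999, T=0.360, ωT=1.078524, cosh=1.640217, sinh=1.300120; start (x,ẋ)=(0.306422, 1.536958) → end (x,ẋ)=(1.041607, 2.935850)
phase 3: p=0.6461, T=0.324, ωT=0.970672, cosh=1.509273, sinh=1.130444; start (x,ẋ)=(1.041607, 2.935850) → end (x,ẋ)=(2.350814, 5.770462)

1 0.6500 0.3064 1.5370
2 1.0100 1.0416 2.9359
3 1.3340 2.3508 5.7705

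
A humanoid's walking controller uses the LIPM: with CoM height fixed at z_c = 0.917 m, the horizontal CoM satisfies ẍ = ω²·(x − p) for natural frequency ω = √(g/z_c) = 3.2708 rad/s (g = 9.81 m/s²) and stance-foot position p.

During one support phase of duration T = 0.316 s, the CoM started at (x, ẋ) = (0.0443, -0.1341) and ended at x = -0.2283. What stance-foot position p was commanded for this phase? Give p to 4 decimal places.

p = 0.4253

ωT = 3.2708·0.316 = 1.033573; cosh(ωT) = 1.583413, sinh(ωT) = 1.227679
x(T) = p + (x₀−p)·cosh(ωT) + (ẋ₀/ω)·sinh(ωT) ⇒ p·(1 − cosh) = x(T) − x₀·cosh − (ẋ₀/ω)·sinh
numerator   = -0.2283 − (0.0443)·1.583413 − (-0.1341/3.2708)·1.227679 = -0.248111
denominator = 1 − 1.583413 = -0.583413
p = -0.248111 / -0.583413 = 0.4253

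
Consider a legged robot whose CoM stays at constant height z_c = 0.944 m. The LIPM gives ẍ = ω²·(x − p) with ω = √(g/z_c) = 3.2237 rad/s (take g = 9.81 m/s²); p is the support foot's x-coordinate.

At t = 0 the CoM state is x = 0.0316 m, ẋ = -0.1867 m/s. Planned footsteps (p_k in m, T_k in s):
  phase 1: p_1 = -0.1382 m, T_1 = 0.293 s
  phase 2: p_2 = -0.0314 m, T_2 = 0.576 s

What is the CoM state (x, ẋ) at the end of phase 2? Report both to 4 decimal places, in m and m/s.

phase 1: p=-0.1382, T=0.293, ωT=0.944544, cosh=1.480249, sinh=1.091392; start (x,ẋ)=(0.031600, -0.186700) → end (x,ẋ)=(0.049938, 0.321048)
phase 2: p=-0.0314, T=0.576, ωT=1.856851, cosh=3.279853, sinh=3.123689; start (x,ẋ)=(0.049938, 0.321048) → end (x,ẋ)=(0.546466, 1.872056)

x = 0.5465, ẋ = 1.8721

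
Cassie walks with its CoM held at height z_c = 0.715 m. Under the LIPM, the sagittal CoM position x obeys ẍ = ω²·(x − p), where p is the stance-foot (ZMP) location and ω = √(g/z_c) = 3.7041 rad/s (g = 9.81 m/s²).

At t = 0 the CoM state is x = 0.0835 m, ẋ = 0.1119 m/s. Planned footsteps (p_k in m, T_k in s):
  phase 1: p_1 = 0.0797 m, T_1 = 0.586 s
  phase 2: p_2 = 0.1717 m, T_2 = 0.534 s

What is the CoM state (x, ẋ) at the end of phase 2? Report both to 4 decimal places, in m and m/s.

phase 1: p=0.0797, T=0.586, ωT=2.170603, cosh=4.438836, sinh=4.324727; start (x,ẋ)=(0.083500, 0.111900) → end (x,ẋ)=(0.227217, 0.557579)
phase 2: p=0.1717, T=0.534, ωT=1.977989, cosh=3.683271, sinh=3.544924; start (x,ẋ)=(0.227217, 0.557579) → end (x,ẋ)=(0.909801, 2.782689)

x = 0.9098, ẋ = 2.7827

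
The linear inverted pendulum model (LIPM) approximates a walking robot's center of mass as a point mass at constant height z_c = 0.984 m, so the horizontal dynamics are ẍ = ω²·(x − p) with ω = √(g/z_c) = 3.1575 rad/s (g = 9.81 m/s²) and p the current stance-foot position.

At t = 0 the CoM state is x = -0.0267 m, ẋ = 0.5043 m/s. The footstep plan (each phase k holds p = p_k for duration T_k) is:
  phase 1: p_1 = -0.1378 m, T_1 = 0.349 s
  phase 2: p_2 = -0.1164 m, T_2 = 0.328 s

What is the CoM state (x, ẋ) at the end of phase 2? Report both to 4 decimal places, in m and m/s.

phase 1: p=-0.1378, T=0.349, ωT=1.101967, cosh=1.671150, sinh=1.338933; start (x,ẋ)=(-0.026700, 0.504300) → end (x,ẋ)=(0.261712, 1.312456)
phase 2: p=-0.1164, T=0.328, ωT=1.035660, cosh=1.585978, sinh=1.230986; start (x,ẋ)=(0.261712, 1.312456) → end (x,ẋ)=(0.994954, 3.551189)

x = 0.9950, ẋ = 3.5512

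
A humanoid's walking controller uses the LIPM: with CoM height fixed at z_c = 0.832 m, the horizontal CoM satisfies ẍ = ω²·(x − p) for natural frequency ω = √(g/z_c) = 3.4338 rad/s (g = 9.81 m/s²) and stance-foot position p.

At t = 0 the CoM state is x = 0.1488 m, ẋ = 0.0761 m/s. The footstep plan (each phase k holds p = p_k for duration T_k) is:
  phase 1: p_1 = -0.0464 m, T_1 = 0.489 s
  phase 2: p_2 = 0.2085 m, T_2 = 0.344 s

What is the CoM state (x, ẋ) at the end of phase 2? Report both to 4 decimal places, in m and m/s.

phase 1: p=-0.0464, T=0.489, ωT=1.679128, cosh=2.773708, sinh=2.587172; start (x,ẋ)=(0.148800, 0.076100) → end (x,ẋ)=(0.552365, 1.945203)
phase 2: p=0.2085, T=0.344, ωT=1.181227, cosh=1.782636, sinh=1.475734; start (x,ẋ)=(0.552365, 1.945203) → end (x,ẋ)=(1.657470, 5.210082)

x = 1.6575, ẋ = 5.2101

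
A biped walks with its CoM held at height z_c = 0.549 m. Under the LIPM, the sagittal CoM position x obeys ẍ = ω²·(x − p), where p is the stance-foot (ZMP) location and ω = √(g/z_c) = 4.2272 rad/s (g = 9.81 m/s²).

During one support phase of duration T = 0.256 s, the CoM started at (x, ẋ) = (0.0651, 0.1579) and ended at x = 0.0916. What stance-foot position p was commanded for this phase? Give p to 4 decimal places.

ωT = 4.2272·0.256 = 1.082163; cosh(ωT) = 1.644959, sinh(ωT) = 1.306097
x(T) = p + (x₀−p)·cosh(ωT) + (ẋ₀/ω)·sinh(ωT) ⇒ p·(1 − cosh) = x(T) − x₀·cosh − (ẋ₀/ω)·sinh
numerator   = 0.0916 − (0.0651)·1.644959 − (0.1579/4.2272)·1.306097 = -0.064274
denominator = 1 − 1.644959 = -0.644959
p = -0.064274 / -0.644959 = 0.0997

p = 0.0997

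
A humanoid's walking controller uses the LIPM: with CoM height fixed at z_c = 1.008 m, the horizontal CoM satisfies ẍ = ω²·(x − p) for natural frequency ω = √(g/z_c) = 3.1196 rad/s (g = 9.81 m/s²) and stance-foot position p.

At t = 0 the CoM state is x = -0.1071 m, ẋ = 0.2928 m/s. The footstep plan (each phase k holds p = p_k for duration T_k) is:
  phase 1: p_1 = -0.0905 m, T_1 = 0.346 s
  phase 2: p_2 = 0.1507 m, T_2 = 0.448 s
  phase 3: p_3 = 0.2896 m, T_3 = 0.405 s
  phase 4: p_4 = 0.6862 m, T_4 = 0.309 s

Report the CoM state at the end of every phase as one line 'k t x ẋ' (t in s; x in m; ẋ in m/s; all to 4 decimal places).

1 0.3460 0.0044 0.4132
2 0.7940 0.0883 0.0201
3 1.1990 -0.0845 -0.9837
4 1.5080 -0.8244 -4.1709

phase 1: p=-0.0905, T=0.346, ωT=1.079382, cosh=1.641332, sinh=1.301527; start (x,ẋ)=(-0.107100, 0.292800) → end (x,ẋ)=(0.004413, 0.413182)
phase 2: p=0.1507, T=0.448, ωT=1.397581, cosh=2.146298, sinh=1.899104; start (x,ẋ)=(0.004413, 0.413182) → end (x,ẋ)=(0.088255, 0.020142)
phase 3: p=0.2896, T=0.405, ωT=1.263438, cosh=1.910122, sinh=1.627441; start (x,ẋ)=(0.088255, 0.020142) → end (x,ẋ)=(-0.084486, -0.983749)
phase 4: p=0.6862, T=0.309, ωT=0.963956, cosh=1.501715, sinh=1.120334; start (x,ẋ)=(-0.084486, -0.983749) → end (x,ẋ)=(-0.824442, -4.170854)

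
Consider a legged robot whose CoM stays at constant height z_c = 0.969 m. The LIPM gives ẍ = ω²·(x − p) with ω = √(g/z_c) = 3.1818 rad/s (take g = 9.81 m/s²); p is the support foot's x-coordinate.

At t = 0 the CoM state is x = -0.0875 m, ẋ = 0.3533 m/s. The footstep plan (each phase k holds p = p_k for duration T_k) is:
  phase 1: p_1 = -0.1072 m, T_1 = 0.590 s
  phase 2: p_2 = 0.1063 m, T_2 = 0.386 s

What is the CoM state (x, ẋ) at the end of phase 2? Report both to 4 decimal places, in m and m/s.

x = 1.1674, ẋ = 3.5882

phase 1: p=-0.1072, T=0.590, ωT=1.877262, cosh=3.344297, sinh=3.191289; start (x,ẋ)=(-0.087500, 0.353300) → end (x,ẋ)=(0.313036, 1.381575)
phase 2: p=0.1063, T=0.386, ωT=1.228175, cosh=1.853909, sinh=1.561082; start (x,ẋ)=(0.313036, 1.381575) → end (x,ẋ)=(1.167410, 3.588183)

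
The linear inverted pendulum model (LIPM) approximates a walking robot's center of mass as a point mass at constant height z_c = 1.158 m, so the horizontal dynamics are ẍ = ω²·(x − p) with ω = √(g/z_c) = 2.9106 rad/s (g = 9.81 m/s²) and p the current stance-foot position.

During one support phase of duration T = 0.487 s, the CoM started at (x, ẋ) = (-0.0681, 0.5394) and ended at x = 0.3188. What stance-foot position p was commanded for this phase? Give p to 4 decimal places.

ωT = 2.9106·0.487 = 1.417462; cosh(ωT) = 2.184481, sinh(ωT) = 1.942153
x(T) = p + (x₀−p)·cosh(ωT) + (ẋ₀/ω)·sinh(ωT) ⇒ p·(1 − cosh) = x(T) − x₀·cosh − (ẋ₀/ω)·sinh
numerator   = 0.3188 − (-0.0681)·2.184481 − (0.5394/2.9106)·1.942153 = 0.107638
denominator = 1 − 2.184481 = -1.184481
p = 0.107638 / -1.184481 = -0.0909

p = -0.0909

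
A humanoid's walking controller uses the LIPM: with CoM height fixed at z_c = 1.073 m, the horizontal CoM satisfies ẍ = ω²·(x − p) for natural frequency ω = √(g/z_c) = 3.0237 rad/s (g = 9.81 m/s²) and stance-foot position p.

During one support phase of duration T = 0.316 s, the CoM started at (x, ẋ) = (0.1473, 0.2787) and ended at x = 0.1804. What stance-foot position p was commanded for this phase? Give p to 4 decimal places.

p = 0.2875

ωT = 3.0237·0.316 = 0.955489; cosh(ωT) = 1.492283, sinh(ωT) = 1.107659
x(T) = p + (x₀−p)·cosh(ωT) + (ẋ₀/ω)·sinh(ωT) ⇒ p·(1 − cosh) = x(T) − x₀·cosh − (ẋ₀/ω)·sinh
numerator   = 0.1804 − (0.1473)·1.492283 − (0.2787/3.0237)·1.107659 = -0.141508
denominator = 1 − 1.492283 = -0.492283
p = -0.141508 / -0.492283 = 0.2875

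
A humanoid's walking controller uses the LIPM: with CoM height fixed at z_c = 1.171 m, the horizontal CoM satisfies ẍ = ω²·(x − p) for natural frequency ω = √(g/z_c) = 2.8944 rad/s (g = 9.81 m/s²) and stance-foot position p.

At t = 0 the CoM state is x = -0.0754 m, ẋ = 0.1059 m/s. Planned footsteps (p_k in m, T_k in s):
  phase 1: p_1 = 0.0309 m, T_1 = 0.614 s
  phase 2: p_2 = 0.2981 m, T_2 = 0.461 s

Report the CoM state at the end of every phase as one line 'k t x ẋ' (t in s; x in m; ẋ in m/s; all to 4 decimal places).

1 0.6140 -0.1873 -0.5616
2 1.0750 -1.0303 -3.6227

phase 1: p=0.0309, T=0.614, ωT=1.777162, cosh=3.041083, sinh=2.871966; start (x,ẋ)=(-0.075400, 0.105900) → end (x,ẋ)=(-0.187288, -0.561581)
phase 2: p=0.2981, T=0.461, ωT=1.334318, cosh=2.030372, sinh=1.767035; start (x,ẋ)=(-0.187288, -0.561581) → end (x,ẋ)=(-1.030264, -3.622737)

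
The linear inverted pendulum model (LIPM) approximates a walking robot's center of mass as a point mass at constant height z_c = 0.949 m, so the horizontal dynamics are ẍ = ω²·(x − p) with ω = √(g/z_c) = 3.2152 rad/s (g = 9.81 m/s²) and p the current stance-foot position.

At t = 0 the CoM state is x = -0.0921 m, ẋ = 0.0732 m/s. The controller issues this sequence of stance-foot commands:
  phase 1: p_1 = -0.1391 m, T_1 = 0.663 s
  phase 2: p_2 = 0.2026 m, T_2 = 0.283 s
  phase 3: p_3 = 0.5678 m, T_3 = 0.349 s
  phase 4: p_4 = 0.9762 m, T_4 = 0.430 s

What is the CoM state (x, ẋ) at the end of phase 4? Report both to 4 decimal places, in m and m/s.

phase 1: p=-0.1391, T=0.663, ωT=2.131678, cosh=4.273817, sinh=4.155179; start (x,ẋ)=(-0.092100, 0.073200) → end (x,ẋ)=(0.156370, 0.940751)
phase 2: p=0.2026, T=0.283, ωT=0.909902, cosh=1.443321, sinh=1.040757; start (x,ẋ)=(0.156370, 0.940751) → end (x,ẋ)=(0.440395, 1.203108)
phase 3: p=0.5678, T=0.349, ωT=1.122105, cosh=1.698453, sinh=1.372859; start (x,ẋ)=(0.440395, 1.203108) → end (x,ẋ)=(0.865124, 1.481054)
phase 4: p=0.9762, T=0.430, ωT=1.382536, cosh=2.117968, sinh=1.867027; start (x,ẋ)=(0.865124, 1.481054) → end (x,ẋ)=(1.600974, 2.470050)

x = 1.6010, ẋ = 2.4700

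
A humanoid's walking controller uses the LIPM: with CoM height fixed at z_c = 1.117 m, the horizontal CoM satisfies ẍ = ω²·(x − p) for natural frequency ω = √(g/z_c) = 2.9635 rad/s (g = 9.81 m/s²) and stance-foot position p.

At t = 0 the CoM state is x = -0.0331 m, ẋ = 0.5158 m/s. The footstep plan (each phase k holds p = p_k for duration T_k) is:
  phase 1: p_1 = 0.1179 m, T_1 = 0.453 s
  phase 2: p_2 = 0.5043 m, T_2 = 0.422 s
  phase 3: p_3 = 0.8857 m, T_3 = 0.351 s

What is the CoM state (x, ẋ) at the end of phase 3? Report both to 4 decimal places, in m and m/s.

x = -1.2184, ẋ = -5.6948

phase 1: p=0.1179, T=0.453, ωT=1.342465, cosh=2.044836, sinh=1.783635; start (x,ẋ)=(-0.033100, 0.515800) → end (x,ẋ)=(0.119573, 0.256570)
phase 2: p=0.5043, T=0.422, ωT=1.250597, cosh=1.889381, sinh=1.603047; start (x,ẋ)=(0.119573, 0.256570) → end (x,ẋ)=(-0.083809, -1.342936)
phase 3: p=0.8857, T=0.351, ωT=1.040188, cosh=1.591569, sinh=1.238181; start (x,ẋ)=(-0.083809, -1.342936) → end (x,ẋ)=(-1.218433, -5.694842)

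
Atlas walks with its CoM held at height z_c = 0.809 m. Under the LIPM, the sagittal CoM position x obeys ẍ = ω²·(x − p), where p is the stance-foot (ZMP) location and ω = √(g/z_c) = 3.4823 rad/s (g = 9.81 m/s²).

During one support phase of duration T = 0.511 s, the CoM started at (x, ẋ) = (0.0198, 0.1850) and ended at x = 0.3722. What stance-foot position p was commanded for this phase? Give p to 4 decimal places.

p = -0.0776

ωT = 3.4823·0.511 = 1.779455; cosh(ωT) = 3.047679, sinh(ωT) = 2.878949
x(T) = p + (x₀−p)·cosh(ωT) + (ẋ₀/ω)·sinh(ωT) ⇒ p·(1 − cosh) = x(T) − x₀·cosh − (ẋ₀/ω)·sinh
numerator   = 0.3722 − (0.0198)·3.047679 − (0.1850/3.4823)·2.878949 = 0.158909
denominator = 1 − 3.047679 = -2.047679
p = 0.158909 / -2.047679 = -0.0776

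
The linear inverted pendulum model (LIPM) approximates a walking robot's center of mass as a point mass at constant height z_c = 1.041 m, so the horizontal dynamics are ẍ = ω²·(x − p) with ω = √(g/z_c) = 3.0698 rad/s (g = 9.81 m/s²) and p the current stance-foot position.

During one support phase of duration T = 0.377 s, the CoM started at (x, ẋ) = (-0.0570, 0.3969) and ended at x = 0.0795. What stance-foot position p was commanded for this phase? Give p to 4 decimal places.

p = 0.0083

ωT = 3.0698·0.377 = 1.157315; cosh(ωT) = 1.747854, sinh(ωT) = 1.433525
x(T) = p + (x₀−p)·cosh(ωT) + (ẋ₀/ω)·sinh(ωT) ⇒ p·(1 − cosh) = x(T) − x₀·cosh − (ẋ₀/ω)·sinh
numerator   = 0.0795 − (-0.0570)·1.747854 − (0.3969/3.0698)·1.433525 = -0.006215
denominator = 1 − 1.747854 = -0.747854
p = -0.006215 / -0.747854 = 0.0083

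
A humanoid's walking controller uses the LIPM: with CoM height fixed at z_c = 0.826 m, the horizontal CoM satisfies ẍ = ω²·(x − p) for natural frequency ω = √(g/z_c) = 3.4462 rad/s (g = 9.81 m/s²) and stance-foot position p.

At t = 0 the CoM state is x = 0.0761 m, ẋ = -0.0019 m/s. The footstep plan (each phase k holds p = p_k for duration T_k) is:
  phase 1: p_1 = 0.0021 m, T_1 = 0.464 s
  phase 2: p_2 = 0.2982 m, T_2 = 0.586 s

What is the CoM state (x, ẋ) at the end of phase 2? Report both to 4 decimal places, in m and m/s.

phase 1: p=0.0021, T=0.464, ωT=1.599037, cosh=2.575178, sinh=2.373086; start (x,ẋ)=(0.076100, -0.001900) → end (x,ẋ)=(0.191355, 0.600289)
phase 2: p=0.2982, T=0.586, ωT=2.019473, cosh=3.833540, sinh=3.700815; start (x,ẋ)=(0.191355, 0.600289) → end (x,ẋ)=(0.533244, 0.938554)

x = 0.5332, ẋ = 0.9386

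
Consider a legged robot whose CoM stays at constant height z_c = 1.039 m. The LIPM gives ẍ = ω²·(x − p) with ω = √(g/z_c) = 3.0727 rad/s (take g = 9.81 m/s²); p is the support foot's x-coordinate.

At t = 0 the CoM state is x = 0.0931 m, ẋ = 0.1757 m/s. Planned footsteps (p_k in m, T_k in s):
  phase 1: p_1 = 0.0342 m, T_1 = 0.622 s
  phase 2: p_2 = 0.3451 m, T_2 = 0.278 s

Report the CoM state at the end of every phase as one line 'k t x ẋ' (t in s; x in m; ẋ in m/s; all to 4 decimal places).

phase 1: p=0.0342, T=0.622, ωT=1.911219, cosh=3.454614, sinh=3.306714; start (x,ẋ)=(0.093100, 0.175700) → end (x,ẋ)=(0.426758, 1.205432)
phase 2: p=0.3451, T=0.278, ωT=0.854211, cosh=1.387569, sinh=0.961950; start (x,ẋ)=(0.426758, 1.205432) → end (x,ẋ)=(0.835783, 1.913983)

1 0.6220 0.4268 1.2054
2 0.9000 0.8358 1.9140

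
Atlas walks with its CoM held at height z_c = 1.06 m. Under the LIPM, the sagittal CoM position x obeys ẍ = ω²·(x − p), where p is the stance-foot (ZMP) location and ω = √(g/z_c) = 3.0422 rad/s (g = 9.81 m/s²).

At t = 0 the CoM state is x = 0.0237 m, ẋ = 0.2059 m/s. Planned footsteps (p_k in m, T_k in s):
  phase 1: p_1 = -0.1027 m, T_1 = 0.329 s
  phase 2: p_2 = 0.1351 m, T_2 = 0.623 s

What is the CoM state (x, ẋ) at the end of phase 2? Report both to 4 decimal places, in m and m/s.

phase 1: p=-0.1027, T=0.329, ωT=1.000884, cosh=1.544120, sinh=1.176565; start (x,ẋ)=(0.023700, 0.205900) → end (x,ẋ)=(0.172108, 0.770364)
phase 2: p=0.1351, T=0.623, ωT=1.895291, cosh=3.402378, sinh=3.252104; start (x,ẋ)=(0.172108, 0.770364) → end (x,ẋ)=(1.084533, 2.987212)

x = 1.0845, ẋ = 2.9872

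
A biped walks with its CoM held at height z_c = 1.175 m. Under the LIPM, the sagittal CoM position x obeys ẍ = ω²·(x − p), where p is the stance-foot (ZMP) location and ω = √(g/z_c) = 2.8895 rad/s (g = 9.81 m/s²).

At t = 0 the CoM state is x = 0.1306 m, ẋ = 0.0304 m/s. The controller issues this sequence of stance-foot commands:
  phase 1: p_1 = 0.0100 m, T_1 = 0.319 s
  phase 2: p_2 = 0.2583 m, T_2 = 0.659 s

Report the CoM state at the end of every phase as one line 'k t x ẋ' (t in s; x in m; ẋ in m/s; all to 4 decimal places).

1 0.3190 0.1967 0.4129
2 0.9780 0.5160 0.8326

phase 1: p=0.0100, T=0.319, ωT=0.921751, cosh=1.455754, sinh=1.057932; start (x,ẋ)=(0.130600, 0.030400) → end (x,ẋ)=(0.196694, 0.412917)
phase 2: p=0.2583, T=0.659, ωT=1.904181, cosh=3.431424, sinh=3.282479; start (x,ẋ)=(0.196694, 0.412917) → end (x,ẋ)=(0.515979, 0.832579)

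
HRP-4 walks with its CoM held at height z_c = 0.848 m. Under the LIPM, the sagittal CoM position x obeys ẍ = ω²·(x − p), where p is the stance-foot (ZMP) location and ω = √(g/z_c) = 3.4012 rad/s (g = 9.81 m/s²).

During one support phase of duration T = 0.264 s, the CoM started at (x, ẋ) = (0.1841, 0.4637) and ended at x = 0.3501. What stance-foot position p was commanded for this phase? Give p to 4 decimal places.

p = 0.1227

ωT = 3.4012·0.264 = 0.897917; cosh(ωT) = 1.430951, sinh(ωT) = 1.023534
x(T) = p + (x₀−p)·cosh(ωT) + (ẋ₀/ω)·sinh(ωT) ⇒ p·(1 − cosh) = x(T) − x₀·cosh − (ẋ₀/ω)·sinh
numerator   = 0.3501 − (0.1841)·1.430951 − (0.4637/3.4012)·1.023534 = -0.052881
denominator = 1 − 1.430951 = -0.430951
p = -0.052881 / -0.430951 = 0.1227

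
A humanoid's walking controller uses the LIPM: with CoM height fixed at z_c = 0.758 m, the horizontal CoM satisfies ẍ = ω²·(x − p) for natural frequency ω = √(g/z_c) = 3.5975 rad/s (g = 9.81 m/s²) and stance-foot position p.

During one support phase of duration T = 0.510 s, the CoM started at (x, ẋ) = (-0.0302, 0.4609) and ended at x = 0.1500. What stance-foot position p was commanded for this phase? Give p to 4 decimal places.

ωT = 3.5975·0.510 = 1.834725; cosh(ωT) = 3.211534, sinh(ωT) = 3.051877
x(T) = p + (x₀−p)·cosh(ωT) + (ẋ₀/ω)·sinh(ωT) ⇒ p·(1 − cosh) = x(T) − x₀·cosh − (ẋ₀/ω)·sinh
numerator   = 0.1500 − (-0.0302)·3.211534 − (0.4609/3.5975)·3.051877 = -0.144008
denominator = 1 − 3.211534 = -2.211534
p = -0.144008 / -2.211534 = 0.0651

p = 0.0651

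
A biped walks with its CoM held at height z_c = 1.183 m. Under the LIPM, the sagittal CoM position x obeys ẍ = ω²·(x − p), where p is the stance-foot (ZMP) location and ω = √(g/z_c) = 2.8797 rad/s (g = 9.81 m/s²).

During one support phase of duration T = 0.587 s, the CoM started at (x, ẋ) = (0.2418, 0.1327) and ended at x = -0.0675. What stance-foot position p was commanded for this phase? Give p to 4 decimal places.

p = 0.4803

ωT = 2.8797·0.587 = 1.690384; cosh(ωT) = 2.803005, sinh(ωT) = 2.618556
x(T) = p + (x₀−p)·cosh(ωT) + (ẋ₀/ω)·sinh(ωT) ⇒ p·(1 − cosh) = x(T) − x₀·cosh − (ẋ₀/ω)·sinh
numerator   = -0.0675 − (0.2418)·2.803005 − (0.1327/2.8797)·2.618556 = -0.865933
denominator = 1 − 2.803005 = -1.803005
p = -0.865933 / -1.803005 = 0.4803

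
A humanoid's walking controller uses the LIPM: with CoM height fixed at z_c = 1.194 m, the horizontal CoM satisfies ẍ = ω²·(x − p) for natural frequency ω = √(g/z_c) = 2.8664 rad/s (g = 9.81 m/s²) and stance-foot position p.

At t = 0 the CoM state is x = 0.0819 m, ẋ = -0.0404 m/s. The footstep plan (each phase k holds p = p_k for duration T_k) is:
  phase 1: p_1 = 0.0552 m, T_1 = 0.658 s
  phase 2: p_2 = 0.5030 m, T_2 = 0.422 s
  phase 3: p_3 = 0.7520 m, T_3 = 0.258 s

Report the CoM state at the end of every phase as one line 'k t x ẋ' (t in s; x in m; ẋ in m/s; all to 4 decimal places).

phase 1: p=0.0552, T=0.658, ωT=1.886091, cosh=3.372604, sinh=3.220941; start (x,ẋ)=(0.081900, -0.040400) → end (x,ẋ)=(0.099852, 0.110255)
phase 2: p=0.5030, T=0.422, ωT=1.209621, cosh=1.825262, sinh=1.526951; start (x,ẋ)=(0.099852, 0.110255) → end (x,ẋ)=(-0.174118, -1.563278)
phase 3: p=0.7520, T=0.258, ωT=0.739531, cosh=1.286145, sinh=0.808808; start (x,ẋ)=(-0.174118, -1.563278) → end (x,ẋ)=(-0.880230, -4.157684)

1 0.6580 0.0999 0.1103
2 1.0800 -0.1741 -1.5633
3 1.3380 -0.8802 -4.1577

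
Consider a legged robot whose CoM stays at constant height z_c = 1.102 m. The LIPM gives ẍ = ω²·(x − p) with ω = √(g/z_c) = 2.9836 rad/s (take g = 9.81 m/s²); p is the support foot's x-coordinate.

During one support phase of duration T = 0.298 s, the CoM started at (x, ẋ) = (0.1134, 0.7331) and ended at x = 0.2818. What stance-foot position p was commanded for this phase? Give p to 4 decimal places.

p = 0.3030

ωT = 2.9836·0.298 = 0.889113; cosh(ωT) = 1.421995, sinh(ωT) = 1.010975
x(T) = p + (x₀−p)·cosh(ωT) + (ẋ₀/ω)·sinh(ωT) ⇒ p·(1 − cosh) = x(T) − x₀·cosh − (ẋ₀/ω)·sinh
numerator   = 0.2818 − (0.1134)·1.421995 − (0.7331/2.9836)·1.010975 = -0.127861
denominator = 1 − 1.421995 = -0.421995
p = -0.127861 / -0.421995 = 0.3030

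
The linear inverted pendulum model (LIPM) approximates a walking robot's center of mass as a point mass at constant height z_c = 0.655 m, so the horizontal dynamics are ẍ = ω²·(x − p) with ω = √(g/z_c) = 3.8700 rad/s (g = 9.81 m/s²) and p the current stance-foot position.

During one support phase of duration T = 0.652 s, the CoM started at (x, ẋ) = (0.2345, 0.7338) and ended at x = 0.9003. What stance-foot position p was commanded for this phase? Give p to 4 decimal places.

ωT = 3.8700·0.652 = 2.523240; cosh(ωT) = 6.274565, sinh(ωT) = 6.194366
x(T) = p + (x₀−p)·cosh(ωT) + (ẋ₀/ω)·sinh(ωT) ⇒ p·(1 − cosh) = x(T) − x₀·cosh − (ẋ₀/ω)·sinh
numerator   = 0.9003 − (0.2345)·6.274565 − (0.7338/3.8700)·6.194366 = -1.745614
denominator = 1 − 6.274565 = -5.274565
p = -1.745614 / -5.274565 = 0.3309

p = 0.3309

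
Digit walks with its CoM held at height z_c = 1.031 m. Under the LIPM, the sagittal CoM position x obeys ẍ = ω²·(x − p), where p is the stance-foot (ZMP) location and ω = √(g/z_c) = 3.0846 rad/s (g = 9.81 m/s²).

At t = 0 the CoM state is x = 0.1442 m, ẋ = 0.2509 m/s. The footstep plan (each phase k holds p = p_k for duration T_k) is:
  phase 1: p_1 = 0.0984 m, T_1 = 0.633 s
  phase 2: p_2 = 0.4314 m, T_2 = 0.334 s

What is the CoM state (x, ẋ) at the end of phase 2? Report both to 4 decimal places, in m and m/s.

phase 1: p=0.0984, T=0.633, ωT=1.952552, cosh=3.594279, sinh=3.452367; start (x,ẋ)=(0.144200, 0.250900) → end (x,ẋ)=(0.543832, 1.389537)
phase 2: p=0.4314, T=0.334, ωT=1.030256, cosh=1.579350, sinh=1.222434; start (x,ẋ)=(0.543832, 1.389537) → end (x,ẋ)=(1.159646, 2.618514)

x = 1.1596, ẋ = 2.6185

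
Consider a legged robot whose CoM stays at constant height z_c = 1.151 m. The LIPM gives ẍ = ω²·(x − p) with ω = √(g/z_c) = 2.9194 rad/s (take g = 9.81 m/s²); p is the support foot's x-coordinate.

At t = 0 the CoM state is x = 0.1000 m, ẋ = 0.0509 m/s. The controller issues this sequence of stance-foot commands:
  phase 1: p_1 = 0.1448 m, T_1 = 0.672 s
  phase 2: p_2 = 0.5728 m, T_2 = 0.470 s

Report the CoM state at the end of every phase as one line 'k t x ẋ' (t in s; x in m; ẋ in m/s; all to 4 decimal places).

1 0.6720 0.0431 -0.2713
2 1.1420 -0.7103 -3.4226

phase 1: p=0.1448, T=0.672, ωT=1.961837, cosh=3.626490, sinh=3.485890; start (x,ẋ)=(0.100000, 0.050900) → end (x,ẋ)=(0.043110, -0.271328)
phase 2: p=0.5728, T=0.470, ωT=1.372118, cosh=2.098632, sinh=1.845063; start (x,ẋ)=(0.043110, -0.271328) → end (x,ẋ)=(-0.710304, -3.422580)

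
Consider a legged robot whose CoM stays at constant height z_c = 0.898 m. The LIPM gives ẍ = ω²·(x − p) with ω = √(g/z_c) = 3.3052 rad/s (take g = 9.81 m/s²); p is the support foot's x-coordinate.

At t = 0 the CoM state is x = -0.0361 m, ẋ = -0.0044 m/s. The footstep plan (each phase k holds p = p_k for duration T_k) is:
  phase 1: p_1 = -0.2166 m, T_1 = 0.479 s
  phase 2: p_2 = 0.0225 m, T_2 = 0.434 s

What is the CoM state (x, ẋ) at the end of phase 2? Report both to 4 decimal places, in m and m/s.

x = 1.3281, ẋ = 4.4740

phase 1: p=-0.2166, T=0.479, ωT=1.583191, cosh=2.537895, sinh=2.332576; start (x,ẋ)=(-0.036100, -0.004400) → end (x,ẋ)=(0.238385, 1.380422)
phase 2: p=0.0225, T=0.434, ωT=1.434457, cosh=2.217805, sinh=1.979560; start (x,ẋ)=(0.238385, 1.380422) → end (x,ẋ)=(1.328057, 4.474006)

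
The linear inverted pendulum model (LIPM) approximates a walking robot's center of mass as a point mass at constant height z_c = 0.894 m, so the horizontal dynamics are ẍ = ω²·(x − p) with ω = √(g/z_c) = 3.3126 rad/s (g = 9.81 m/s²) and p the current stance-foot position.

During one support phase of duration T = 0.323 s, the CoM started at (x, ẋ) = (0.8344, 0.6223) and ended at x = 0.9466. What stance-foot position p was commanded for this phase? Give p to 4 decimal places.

ωT = 3.3126·0.323 = 1.069970; cosh(ωT) = 1.629155, sinh(ωT) = 1.286136
x(T) = p + (x₀−p)·cosh(ωT) + (ẋ₀/ω)·sinh(ωT) ⇒ p·(1 − cosh) = x(T) − x₀·cosh − (ẋ₀/ω)·sinh
numerator   = 0.9466 − (0.8344)·1.629155 − (0.6223/3.3126)·1.286136 = -0.654379
denominator = 1 − 1.629155 = -0.629155
p = -0.654379 / -0.629155 = 1.0401

p = 1.0401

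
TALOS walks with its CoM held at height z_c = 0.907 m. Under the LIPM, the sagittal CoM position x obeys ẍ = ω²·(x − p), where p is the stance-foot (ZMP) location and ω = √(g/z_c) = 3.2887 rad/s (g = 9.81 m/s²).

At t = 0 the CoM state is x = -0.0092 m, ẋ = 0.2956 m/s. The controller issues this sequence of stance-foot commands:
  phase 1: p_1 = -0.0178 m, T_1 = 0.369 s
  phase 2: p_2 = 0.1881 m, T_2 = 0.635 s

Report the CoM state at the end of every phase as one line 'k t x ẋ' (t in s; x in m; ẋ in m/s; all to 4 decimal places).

1 0.3690 0.1358 0.5847
2 1.0040 0.6805 1.7129

phase 1: p=-0.0178, T=0.369, ωT=1.213530, cosh=1.831245, sinh=1.534099; start (x,ẋ)=(-0.009200, 0.295600) → end (x,ẋ)=(0.135839, 0.584705)
phase 2: p=0.1881, T=0.635, ωT=2.088325, cosh=4.097637, sinh=3.973743; start (x,ẋ)=(0.135839, 0.584705) → end (x,ẋ)=(0.680453, 1.712937)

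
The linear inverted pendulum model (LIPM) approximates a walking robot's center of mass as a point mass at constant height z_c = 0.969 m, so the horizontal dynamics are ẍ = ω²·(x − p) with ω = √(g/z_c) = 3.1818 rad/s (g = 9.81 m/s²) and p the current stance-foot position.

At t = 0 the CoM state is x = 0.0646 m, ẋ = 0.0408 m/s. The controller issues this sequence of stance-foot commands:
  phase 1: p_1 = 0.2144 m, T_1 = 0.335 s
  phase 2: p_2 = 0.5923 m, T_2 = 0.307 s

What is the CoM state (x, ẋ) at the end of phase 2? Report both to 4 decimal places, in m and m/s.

x = -0.5194, ẋ = -3.0173

phase 1: p=0.2144, T=0.335, ωT=1.065903, cosh=1.623938, sinh=1.279521; start (x,ẋ)=(0.064600, 0.040800) → end (x,ẋ)=(-0.012459, -0.543606)
phase 2: p=0.5923, T=0.307, ωT=0.976813, cosh=1.516243, sinh=1.139734; start (x,ẋ)=(-0.012459, -0.543606) → end (x,ẋ)=(-0.519383, -3.017340)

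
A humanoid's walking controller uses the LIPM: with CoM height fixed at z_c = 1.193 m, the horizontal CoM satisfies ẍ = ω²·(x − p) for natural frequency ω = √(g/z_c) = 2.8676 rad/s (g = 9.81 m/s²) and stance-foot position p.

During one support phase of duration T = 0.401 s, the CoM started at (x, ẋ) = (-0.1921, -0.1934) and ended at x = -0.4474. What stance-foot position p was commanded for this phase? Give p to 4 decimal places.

p = 0.0242

ωT = 2.8676·0.401 = 1.149908; cosh(ωT) = 1.737284, sinh(ωT) = 1.420618
x(T) = p + (x₀−p)·cosh(ωT) + (ẋ₀/ω)·sinh(ωT) ⇒ p·(1 − cosh) = x(T) − x₀·cosh − (ẋ₀/ω)·sinh
numerator   = -0.4474 − (-0.1921)·1.737284 − (-0.1934/2.8676)·1.420618 = -0.017857
denominator = 1 − 1.737284 = -0.737284
p = -0.017857 / -0.737284 = 0.0242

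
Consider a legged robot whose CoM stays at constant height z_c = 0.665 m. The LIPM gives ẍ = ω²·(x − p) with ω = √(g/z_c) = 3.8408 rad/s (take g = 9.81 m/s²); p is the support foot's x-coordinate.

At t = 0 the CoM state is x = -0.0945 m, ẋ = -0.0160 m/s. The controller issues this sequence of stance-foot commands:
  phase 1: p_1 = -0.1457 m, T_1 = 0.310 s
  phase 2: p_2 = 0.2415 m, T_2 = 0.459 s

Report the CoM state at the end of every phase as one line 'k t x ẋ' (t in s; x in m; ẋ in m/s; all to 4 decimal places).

phase 1: p=-0.1457, T=0.310, ωT=1.190648, cosh=1.796618, sinh=1.492594; start (x,ẋ)=(-0.094500, -0.016000) → end (x,ẋ)=(-0.059931, 0.264771)
phase 2: p=0.2415, T=0.459, ωT=1.762927, cosh=3.000509, sinh=2.828967; start (x,ẋ)=(-0.059931, 0.264771) → end (x,ẋ)=(-0.467928, -2.480750)

1 0.3100 -0.0599 0.2648
2 0.7690 -0.4679 -2.4807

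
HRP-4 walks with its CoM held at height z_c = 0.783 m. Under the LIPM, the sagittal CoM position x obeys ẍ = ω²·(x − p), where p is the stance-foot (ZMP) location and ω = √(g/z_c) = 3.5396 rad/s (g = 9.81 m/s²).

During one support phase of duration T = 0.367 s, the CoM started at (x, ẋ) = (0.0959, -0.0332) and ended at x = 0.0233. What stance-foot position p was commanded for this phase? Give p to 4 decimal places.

ωT = 3.5396·0.367 = 1.299033; cosh(ωT) = 1.969273, sinh(ωT) = 1.696478
x(T) = p + (x₀−p)·cosh(ωT) + (ẋ₀/ω)·sinh(ωT) ⇒ p·(1 − cosh) = x(T) − x₀·cosh − (ẋ₀/ω)·sinh
numerator   = 0.0233 − (0.0959)·1.969273 − (-0.0332/3.5396)·1.696478 = -0.149641
denominator = 1 − 1.969273 = -0.969273
p = -0.149641 / -0.969273 = 0.1544

p = 0.1544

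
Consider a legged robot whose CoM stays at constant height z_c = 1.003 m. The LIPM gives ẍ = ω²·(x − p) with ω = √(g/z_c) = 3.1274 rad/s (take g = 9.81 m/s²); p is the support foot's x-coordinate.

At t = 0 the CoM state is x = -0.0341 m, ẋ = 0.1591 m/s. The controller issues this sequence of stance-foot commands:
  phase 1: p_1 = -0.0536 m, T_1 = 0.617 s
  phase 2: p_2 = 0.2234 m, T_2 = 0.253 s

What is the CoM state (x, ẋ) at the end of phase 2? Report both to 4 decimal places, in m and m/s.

phase 1: p=-0.0536, T=0.617, ωT=1.929606, cosh=3.516000, sinh=3.370795; start (x,ẋ)=(-0.034100, 0.159100) → end (x,ẋ)=(0.186444, 0.764961)
phase 2: p=0.2234, T=0.253, ωT=0.791232, cosh=1.329700, sinh=0.876414; start (x,ẋ)=(0.186444, 0.764961) → end (x,ẋ)=(0.388630, 0.915877)

x = 0.3886, ẋ = 0.9159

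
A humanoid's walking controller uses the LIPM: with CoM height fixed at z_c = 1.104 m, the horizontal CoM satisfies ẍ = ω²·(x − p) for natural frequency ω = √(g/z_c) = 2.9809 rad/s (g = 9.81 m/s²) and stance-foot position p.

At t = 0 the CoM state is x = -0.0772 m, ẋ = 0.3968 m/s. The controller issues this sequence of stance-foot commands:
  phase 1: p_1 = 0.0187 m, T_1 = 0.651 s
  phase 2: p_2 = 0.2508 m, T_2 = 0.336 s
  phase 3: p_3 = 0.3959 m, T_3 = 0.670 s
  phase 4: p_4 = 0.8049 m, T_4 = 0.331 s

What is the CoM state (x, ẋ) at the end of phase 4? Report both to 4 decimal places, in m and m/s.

x = -0.5332, ẋ = -3.4976

phase 1: p=0.0187, T=0.651, ωT=1.940566, cosh=3.553156, sinh=3.409534; start (x,ẋ)=(-0.077200, 0.396800) → end (x,ẋ)=(0.131810, 0.435215)
phase 2: p=0.2508, T=0.336, ωT=1.001582, cosh=1.544942, sinh=1.177644; start (x,ẋ)=(0.131810, 0.435215) → end (x,ẋ)=(0.238904, 0.254673)
phase 3: p=0.3959, T=0.670, ωT=1.997203, cosh=3.752066, sinh=3.616352; start (x,ẋ)=(0.238904, 0.254673) → end (x,ẋ)=(0.115803, -0.736865)
phase 4: p=0.8049, T=0.331, ωT=0.986678, cosh=1.527561, sinh=1.154748; start (x,ẋ)=(0.115803, -0.736865) → end (x,ẋ)=(-0.533186, -3.497607)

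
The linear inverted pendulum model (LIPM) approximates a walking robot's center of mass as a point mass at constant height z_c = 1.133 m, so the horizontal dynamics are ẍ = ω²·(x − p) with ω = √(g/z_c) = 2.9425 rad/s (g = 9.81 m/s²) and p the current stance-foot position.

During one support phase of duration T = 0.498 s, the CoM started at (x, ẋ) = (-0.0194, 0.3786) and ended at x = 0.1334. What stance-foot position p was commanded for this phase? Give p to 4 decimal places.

ωT = 2.9425·0.498 = 1.465365; cosh(ωT) = 2.280058, sinh(ωT) = 2.049065
x(T) = p + (x₀−p)·cosh(ωT) + (ẋ₀/ω)·sinh(ωT) ⇒ p·(1 − cosh) = x(T) − x₀·cosh − (ẋ₀/ω)·sinh
numerator   = 0.1334 − (-0.0194)·2.280058 − (0.3786/2.9425)·2.049065 = -0.086012
denominator = 1 − 2.280058 = -1.280058
p = -0.086012 / -1.280058 = 0.0672

p = 0.0672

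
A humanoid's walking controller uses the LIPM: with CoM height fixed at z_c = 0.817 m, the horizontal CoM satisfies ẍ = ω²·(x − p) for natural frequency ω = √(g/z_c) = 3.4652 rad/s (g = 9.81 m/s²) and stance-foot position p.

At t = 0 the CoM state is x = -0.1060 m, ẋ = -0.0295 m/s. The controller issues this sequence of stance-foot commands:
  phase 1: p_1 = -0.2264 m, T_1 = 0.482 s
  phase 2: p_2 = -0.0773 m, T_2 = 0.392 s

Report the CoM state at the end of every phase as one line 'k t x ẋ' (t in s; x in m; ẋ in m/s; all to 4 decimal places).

phase 1: p=-0.2264, T=0.482, ωT=1.670226, cosh=2.750788, sinh=2.562583; start (x,ẋ)=(-0.106000, -0.029500) → end (x,ẋ)=(0.082979, 0.987987)
phase 2: p=-0.0773, T=0.392, ωT=1.358358, cosh=2.073443, sinh=1.816360; start (x,ẋ)=(0.082979, 0.987987) → end (x,ẋ)=(0.772904, 3.057339)

1 0.4820 0.0830 0.9880
2 0.8740 0.7729 3.0573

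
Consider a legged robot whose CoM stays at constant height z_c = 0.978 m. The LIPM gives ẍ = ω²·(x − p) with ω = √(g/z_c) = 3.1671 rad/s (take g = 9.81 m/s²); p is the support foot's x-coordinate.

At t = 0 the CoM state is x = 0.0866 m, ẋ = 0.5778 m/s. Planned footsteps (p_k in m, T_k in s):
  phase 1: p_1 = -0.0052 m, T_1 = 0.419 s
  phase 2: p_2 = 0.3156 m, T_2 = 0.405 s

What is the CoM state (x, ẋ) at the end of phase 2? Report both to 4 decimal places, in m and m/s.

x = 1.5535, ẋ = 4.2233

phase 1: p=-0.0052, T=0.419, ωT=1.327015, cosh=2.017521, sinh=1.752253; start (x,ẋ)=(0.086600, 0.577800) → end (x,ẋ)=(0.499686, 1.675173)
phase 2: p=0.3156, T=0.405, ωT=1.282676, cosh=1.941785, sinh=1.664491; start (x,ẋ)=(0.499686, 1.675173) → end (x,ẋ)=(1.553454, 4.223256)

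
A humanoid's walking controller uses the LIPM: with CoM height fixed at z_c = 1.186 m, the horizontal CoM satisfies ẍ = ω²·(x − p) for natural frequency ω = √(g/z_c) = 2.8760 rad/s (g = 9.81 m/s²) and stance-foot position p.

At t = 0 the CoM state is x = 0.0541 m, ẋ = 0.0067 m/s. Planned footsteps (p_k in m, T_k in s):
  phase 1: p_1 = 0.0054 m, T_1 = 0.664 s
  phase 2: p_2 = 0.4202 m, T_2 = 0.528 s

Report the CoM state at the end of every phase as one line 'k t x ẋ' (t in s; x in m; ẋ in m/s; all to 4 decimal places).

1 0.6640 0.1811 0.4855
2 1.1920 0.2150 -0.3331

phase 1: p=0.0054, T=0.664, ωT=1.909664, cosh=3.449475, sinh=3.301345; start (x,ẋ)=(0.054100, 0.006700) → end (x,ẋ)=(0.181080, 0.485502)
phase 2: p=0.4202, T=0.528, ωT=1.518528, cosh=2.392267, sinh=2.173233; start (x,ẋ)=(0.181080, 0.485502) → end (x,ẋ)=(0.215029, -0.333100)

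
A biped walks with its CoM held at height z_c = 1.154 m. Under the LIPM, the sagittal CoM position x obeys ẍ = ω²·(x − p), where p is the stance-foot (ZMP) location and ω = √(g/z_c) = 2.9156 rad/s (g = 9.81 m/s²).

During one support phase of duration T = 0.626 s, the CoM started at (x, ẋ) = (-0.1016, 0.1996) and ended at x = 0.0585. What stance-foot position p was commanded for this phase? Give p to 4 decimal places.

ωT = 2.9156·0.626 = 1.825166; cosh(ωT) = 3.182507, sinh(ωT) = 3.021316
x(T) = p + (x₀−p)·cosh(ωT) + (ẋ₀/ω)·sinh(ωT) ⇒ p·(1 − cosh) = x(T) − x₀·cosh − (ẋ₀/ω)·sinh
numerator   = 0.0585 − (-0.1016)·3.182507 − (0.1996/2.9156)·3.021316 = 0.175005
denominator = 1 − 3.182507 = -2.182507
p = 0.175005 / -2.182507 = -0.0802

p = -0.0802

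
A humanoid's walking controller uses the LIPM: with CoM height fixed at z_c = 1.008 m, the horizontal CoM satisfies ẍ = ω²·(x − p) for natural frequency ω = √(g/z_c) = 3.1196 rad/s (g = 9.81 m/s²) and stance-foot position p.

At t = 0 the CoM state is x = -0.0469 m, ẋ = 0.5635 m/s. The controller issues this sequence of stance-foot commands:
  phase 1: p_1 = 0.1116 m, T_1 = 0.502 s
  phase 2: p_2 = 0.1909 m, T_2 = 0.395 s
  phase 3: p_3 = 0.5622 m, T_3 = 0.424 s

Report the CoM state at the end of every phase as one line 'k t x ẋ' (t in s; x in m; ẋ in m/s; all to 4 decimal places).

1 0.5020 0.1292 0.2758
2 0.8970 0.2147 0.2109
3 1.3210 -0.0184 -1.4662

phase 1: p=0.1116, T=0.502, ωT=1.566039, cosh=2.498259, sinh=2.289388; start (x,ẋ)=(-0.046900, 0.563500) → end (x,ẋ)=(0.129163, 0.275766)
phase 2: p=0.1909, T=0.395, ωT=1.232242, cosh=1.860273, sinh=1.568635; start (x,ẋ)=(0.129163, 0.275766) → end (x,ẋ)=(0.214716, 0.210889)
phase 3: p=0.5622, T=0.424, ωT=1.322710, cosh=2.009997, sinh=1.743585; start (x,ẋ)=(0.214716, 0.210889) → end (x,ẋ)=(-0.018372, -1.466177)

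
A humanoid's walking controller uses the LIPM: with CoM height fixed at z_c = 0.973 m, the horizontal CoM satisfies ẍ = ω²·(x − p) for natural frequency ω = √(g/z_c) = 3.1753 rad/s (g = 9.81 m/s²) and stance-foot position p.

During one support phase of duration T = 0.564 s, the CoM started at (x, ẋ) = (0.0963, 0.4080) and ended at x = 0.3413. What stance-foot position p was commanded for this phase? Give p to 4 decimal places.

ωT = 3.1753·0.564 = 1.790869; cosh(ωT) = 3.080738, sinh(ωT) = 2.913923
x(T) = p + (x₀−p)·cosh(ωT) + (ẋ₀/ω)·sinh(ωT) ⇒ p·(1 − cosh) = x(T) − x₀·cosh − (ẋ₀/ω)·sinh
numerator   = 0.3413 − (0.0963)·3.080738 − (0.4080/3.1753)·2.913923 = -0.329790
denominator = 1 − 3.080738 = -2.080738
p = -0.329790 / -2.080738 = 0.1585

p = 0.1585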